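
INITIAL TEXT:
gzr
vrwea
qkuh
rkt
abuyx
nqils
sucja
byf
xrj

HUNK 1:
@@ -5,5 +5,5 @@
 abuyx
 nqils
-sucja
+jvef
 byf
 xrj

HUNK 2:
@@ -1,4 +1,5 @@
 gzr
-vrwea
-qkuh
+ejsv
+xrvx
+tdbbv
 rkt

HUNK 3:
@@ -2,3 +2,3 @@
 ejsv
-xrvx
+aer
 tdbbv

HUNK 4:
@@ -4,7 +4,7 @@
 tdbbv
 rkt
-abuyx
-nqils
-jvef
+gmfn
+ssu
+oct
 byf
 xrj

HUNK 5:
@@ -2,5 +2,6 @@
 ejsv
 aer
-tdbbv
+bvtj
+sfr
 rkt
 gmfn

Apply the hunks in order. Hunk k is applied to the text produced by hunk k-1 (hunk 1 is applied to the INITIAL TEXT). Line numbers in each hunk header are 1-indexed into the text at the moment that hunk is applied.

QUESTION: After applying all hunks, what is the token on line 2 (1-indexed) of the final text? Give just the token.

Answer: ejsv

Derivation:
Hunk 1: at line 5 remove [sucja] add [jvef] -> 9 lines: gzr vrwea qkuh rkt abuyx nqils jvef byf xrj
Hunk 2: at line 1 remove [vrwea,qkuh] add [ejsv,xrvx,tdbbv] -> 10 lines: gzr ejsv xrvx tdbbv rkt abuyx nqils jvef byf xrj
Hunk 3: at line 2 remove [xrvx] add [aer] -> 10 lines: gzr ejsv aer tdbbv rkt abuyx nqils jvef byf xrj
Hunk 4: at line 4 remove [abuyx,nqils,jvef] add [gmfn,ssu,oct] -> 10 lines: gzr ejsv aer tdbbv rkt gmfn ssu oct byf xrj
Hunk 5: at line 2 remove [tdbbv] add [bvtj,sfr] -> 11 lines: gzr ejsv aer bvtj sfr rkt gmfn ssu oct byf xrj
Final line 2: ejsv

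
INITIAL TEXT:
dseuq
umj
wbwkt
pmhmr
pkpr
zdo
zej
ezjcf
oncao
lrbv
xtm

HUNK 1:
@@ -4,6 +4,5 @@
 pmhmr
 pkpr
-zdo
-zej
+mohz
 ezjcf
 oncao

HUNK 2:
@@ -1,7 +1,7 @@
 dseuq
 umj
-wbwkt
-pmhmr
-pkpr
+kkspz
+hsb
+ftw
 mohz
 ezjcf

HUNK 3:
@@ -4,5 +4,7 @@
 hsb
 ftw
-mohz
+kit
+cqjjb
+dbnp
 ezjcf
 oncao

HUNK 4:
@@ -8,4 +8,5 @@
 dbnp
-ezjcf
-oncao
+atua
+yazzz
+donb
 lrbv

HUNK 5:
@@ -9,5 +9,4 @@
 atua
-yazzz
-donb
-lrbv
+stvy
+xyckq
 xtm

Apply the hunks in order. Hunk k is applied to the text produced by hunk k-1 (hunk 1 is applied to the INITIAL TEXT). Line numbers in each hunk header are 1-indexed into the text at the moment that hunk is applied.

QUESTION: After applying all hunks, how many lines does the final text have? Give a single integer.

Answer: 12

Derivation:
Hunk 1: at line 4 remove [zdo,zej] add [mohz] -> 10 lines: dseuq umj wbwkt pmhmr pkpr mohz ezjcf oncao lrbv xtm
Hunk 2: at line 1 remove [wbwkt,pmhmr,pkpr] add [kkspz,hsb,ftw] -> 10 lines: dseuq umj kkspz hsb ftw mohz ezjcf oncao lrbv xtm
Hunk 3: at line 4 remove [mohz] add [kit,cqjjb,dbnp] -> 12 lines: dseuq umj kkspz hsb ftw kit cqjjb dbnp ezjcf oncao lrbv xtm
Hunk 4: at line 8 remove [ezjcf,oncao] add [atua,yazzz,donb] -> 13 lines: dseuq umj kkspz hsb ftw kit cqjjb dbnp atua yazzz donb lrbv xtm
Hunk 5: at line 9 remove [yazzz,donb,lrbv] add [stvy,xyckq] -> 12 lines: dseuq umj kkspz hsb ftw kit cqjjb dbnp atua stvy xyckq xtm
Final line count: 12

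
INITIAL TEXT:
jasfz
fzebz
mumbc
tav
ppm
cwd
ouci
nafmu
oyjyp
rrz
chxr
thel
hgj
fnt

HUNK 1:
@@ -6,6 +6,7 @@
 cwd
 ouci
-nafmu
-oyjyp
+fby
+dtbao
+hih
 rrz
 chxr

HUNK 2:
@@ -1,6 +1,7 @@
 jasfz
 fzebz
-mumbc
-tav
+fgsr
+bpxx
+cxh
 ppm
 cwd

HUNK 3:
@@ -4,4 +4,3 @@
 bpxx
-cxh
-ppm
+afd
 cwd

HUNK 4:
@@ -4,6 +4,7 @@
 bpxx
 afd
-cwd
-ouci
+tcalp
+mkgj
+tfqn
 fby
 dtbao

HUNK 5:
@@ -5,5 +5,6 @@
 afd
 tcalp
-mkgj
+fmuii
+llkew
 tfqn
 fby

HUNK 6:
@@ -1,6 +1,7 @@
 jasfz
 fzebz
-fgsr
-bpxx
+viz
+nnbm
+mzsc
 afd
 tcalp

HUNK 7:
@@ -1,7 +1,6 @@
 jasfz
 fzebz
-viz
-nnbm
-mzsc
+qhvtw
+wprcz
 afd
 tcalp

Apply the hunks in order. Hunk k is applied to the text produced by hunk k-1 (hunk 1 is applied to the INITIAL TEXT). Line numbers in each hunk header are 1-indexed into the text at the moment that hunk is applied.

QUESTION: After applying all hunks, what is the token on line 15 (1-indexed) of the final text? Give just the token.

Hunk 1: at line 6 remove [nafmu,oyjyp] add [fby,dtbao,hih] -> 15 lines: jasfz fzebz mumbc tav ppm cwd ouci fby dtbao hih rrz chxr thel hgj fnt
Hunk 2: at line 1 remove [mumbc,tav] add [fgsr,bpxx,cxh] -> 16 lines: jasfz fzebz fgsr bpxx cxh ppm cwd ouci fby dtbao hih rrz chxr thel hgj fnt
Hunk 3: at line 4 remove [cxh,ppm] add [afd] -> 15 lines: jasfz fzebz fgsr bpxx afd cwd ouci fby dtbao hih rrz chxr thel hgj fnt
Hunk 4: at line 4 remove [cwd,ouci] add [tcalp,mkgj,tfqn] -> 16 lines: jasfz fzebz fgsr bpxx afd tcalp mkgj tfqn fby dtbao hih rrz chxr thel hgj fnt
Hunk 5: at line 5 remove [mkgj] add [fmuii,llkew] -> 17 lines: jasfz fzebz fgsr bpxx afd tcalp fmuii llkew tfqn fby dtbao hih rrz chxr thel hgj fnt
Hunk 6: at line 1 remove [fgsr,bpxx] add [viz,nnbm,mzsc] -> 18 lines: jasfz fzebz viz nnbm mzsc afd tcalp fmuii llkew tfqn fby dtbao hih rrz chxr thel hgj fnt
Hunk 7: at line 1 remove [viz,nnbm,mzsc] add [qhvtw,wprcz] -> 17 lines: jasfz fzebz qhvtw wprcz afd tcalp fmuii llkew tfqn fby dtbao hih rrz chxr thel hgj fnt
Final line 15: thel

Answer: thel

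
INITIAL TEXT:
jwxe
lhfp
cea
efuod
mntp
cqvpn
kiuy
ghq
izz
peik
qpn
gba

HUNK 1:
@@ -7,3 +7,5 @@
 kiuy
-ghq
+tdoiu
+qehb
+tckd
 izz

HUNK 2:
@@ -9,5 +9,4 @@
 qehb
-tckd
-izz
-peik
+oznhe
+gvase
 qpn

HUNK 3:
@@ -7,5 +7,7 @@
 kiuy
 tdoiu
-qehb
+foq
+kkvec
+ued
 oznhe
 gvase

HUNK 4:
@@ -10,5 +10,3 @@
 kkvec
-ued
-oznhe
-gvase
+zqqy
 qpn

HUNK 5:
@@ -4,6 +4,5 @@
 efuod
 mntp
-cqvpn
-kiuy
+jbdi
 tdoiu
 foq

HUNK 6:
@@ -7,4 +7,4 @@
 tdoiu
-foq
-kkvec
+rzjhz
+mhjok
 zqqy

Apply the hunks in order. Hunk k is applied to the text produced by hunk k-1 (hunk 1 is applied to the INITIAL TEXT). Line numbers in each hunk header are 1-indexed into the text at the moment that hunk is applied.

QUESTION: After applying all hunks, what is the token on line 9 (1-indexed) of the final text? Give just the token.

Answer: mhjok

Derivation:
Hunk 1: at line 7 remove [ghq] add [tdoiu,qehb,tckd] -> 14 lines: jwxe lhfp cea efuod mntp cqvpn kiuy tdoiu qehb tckd izz peik qpn gba
Hunk 2: at line 9 remove [tckd,izz,peik] add [oznhe,gvase] -> 13 lines: jwxe lhfp cea efuod mntp cqvpn kiuy tdoiu qehb oznhe gvase qpn gba
Hunk 3: at line 7 remove [qehb] add [foq,kkvec,ued] -> 15 lines: jwxe lhfp cea efuod mntp cqvpn kiuy tdoiu foq kkvec ued oznhe gvase qpn gba
Hunk 4: at line 10 remove [ued,oznhe,gvase] add [zqqy] -> 13 lines: jwxe lhfp cea efuod mntp cqvpn kiuy tdoiu foq kkvec zqqy qpn gba
Hunk 5: at line 4 remove [cqvpn,kiuy] add [jbdi] -> 12 lines: jwxe lhfp cea efuod mntp jbdi tdoiu foq kkvec zqqy qpn gba
Hunk 6: at line 7 remove [foq,kkvec] add [rzjhz,mhjok] -> 12 lines: jwxe lhfp cea efuod mntp jbdi tdoiu rzjhz mhjok zqqy qpn gba
Final line 9: mhjok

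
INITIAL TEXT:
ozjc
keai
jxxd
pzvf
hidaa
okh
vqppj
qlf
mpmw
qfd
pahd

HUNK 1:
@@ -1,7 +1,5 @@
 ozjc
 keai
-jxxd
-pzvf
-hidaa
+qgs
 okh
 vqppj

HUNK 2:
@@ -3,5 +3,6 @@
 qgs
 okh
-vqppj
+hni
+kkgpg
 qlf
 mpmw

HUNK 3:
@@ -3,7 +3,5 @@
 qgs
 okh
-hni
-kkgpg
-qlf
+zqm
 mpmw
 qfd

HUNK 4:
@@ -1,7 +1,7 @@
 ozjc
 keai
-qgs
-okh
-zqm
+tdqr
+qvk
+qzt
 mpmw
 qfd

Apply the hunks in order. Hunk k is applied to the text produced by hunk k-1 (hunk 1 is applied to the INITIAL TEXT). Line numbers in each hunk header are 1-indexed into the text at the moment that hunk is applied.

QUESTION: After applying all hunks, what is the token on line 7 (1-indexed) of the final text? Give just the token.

Hunk 1: at line 1 remove [jxxd,pzvf,hidaa] add [qgs] -> 9 lines: ozjc keai qgs okh vqppj qlf mpmw qfd pahd
Hunk 2: at line 3 remove [vqppj] add [hni,kkgpg] -> 10 lines: ozjc keai qgs okh hni kkgpg qlf mpmw qfd pahd
Hunk 3: at line 3 remove [hni,kkgpg,qlf] add [zqm] -> 8 lines: ozjc keai qgs okh zqm mpmw qfd pahd
Hunk 4: at line 1 remove [qgs,okh,zqm] add [tdqr,qvk,qzt] -> 8 lines: ozjc keai tdqr qvk qzt mpmw qfd pahd
Final line 7: qfd

Answer: qfd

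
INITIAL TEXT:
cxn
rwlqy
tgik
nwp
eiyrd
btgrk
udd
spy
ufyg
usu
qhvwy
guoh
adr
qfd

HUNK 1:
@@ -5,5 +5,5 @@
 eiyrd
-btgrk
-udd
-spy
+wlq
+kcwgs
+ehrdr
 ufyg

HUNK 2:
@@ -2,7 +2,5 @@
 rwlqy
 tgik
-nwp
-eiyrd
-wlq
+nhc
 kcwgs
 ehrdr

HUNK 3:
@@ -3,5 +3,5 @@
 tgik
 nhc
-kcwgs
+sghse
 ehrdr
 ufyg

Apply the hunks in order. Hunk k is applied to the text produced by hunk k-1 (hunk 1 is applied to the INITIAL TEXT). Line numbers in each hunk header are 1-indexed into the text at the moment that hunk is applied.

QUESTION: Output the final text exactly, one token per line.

Answer: cxn
rwlqy
tgik
nhc
sghse
ehrdr
ufyg
usu
qhvwy
guoh
adr
qfd

Derivation:
Hunk 1: at line 5 remove [btgrk,udd,spy] add [wlq,kcwgs,ehrdr] -> 14 lines: cxn rwlqy tgik nwp eiyrd wlq kcwgs ehrdr ufyg usu qhvwy guoh adr qfd
Hunk 2: at line 2 remove [nwp,eiyrd,wlq] add [nhc] -> 12 lines: cxn rwlqy tgik nhc kcwgs ehrdr ufyg usu qhvwy guoh adr qfd
Hunk 3: at line 3 remove [kcwgs] add [sghse] -> 12 lines: cxn rwlqy tgik nhc sghse ehrdr ufyg usu qhvwy guoh adr qfd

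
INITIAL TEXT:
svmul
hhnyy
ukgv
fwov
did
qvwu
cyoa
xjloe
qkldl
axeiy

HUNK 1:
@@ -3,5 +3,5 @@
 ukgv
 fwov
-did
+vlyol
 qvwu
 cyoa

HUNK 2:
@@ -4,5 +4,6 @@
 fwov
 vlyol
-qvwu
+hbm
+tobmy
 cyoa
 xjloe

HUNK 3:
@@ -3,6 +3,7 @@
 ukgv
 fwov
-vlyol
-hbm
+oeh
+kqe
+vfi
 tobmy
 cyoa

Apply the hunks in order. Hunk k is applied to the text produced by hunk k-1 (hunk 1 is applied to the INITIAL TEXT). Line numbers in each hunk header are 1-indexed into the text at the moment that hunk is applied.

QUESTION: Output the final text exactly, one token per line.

Hunk 1: at line 3 remove [did] add [vlyol] -> 10 lines: svmul hhnyy ukgv fwov vlyol qvwu cyoa xjloe qkldl axeiy
Hunk 2: at line 4 remove [qvwu] add [hbm,tobmy] -> 11 lines: svmul hhnyy ukgv fwov vlyol hbm tobmy cyoa xjloe qkldl axeiy
Hunk 3: at line 3 remove [vlyol,hbm] add [oeh,kqe,vfi] -> 12 lines: svmul hhnyy ukgv fwov oeh kqe vfi tobmy cyoa xjloe qkldl axeiy

Answer: svmul
hhnyy
ukgv
fwov
oeh
kqe
vfi
tobmy
cyoa
xjloe
qkldl
axeiy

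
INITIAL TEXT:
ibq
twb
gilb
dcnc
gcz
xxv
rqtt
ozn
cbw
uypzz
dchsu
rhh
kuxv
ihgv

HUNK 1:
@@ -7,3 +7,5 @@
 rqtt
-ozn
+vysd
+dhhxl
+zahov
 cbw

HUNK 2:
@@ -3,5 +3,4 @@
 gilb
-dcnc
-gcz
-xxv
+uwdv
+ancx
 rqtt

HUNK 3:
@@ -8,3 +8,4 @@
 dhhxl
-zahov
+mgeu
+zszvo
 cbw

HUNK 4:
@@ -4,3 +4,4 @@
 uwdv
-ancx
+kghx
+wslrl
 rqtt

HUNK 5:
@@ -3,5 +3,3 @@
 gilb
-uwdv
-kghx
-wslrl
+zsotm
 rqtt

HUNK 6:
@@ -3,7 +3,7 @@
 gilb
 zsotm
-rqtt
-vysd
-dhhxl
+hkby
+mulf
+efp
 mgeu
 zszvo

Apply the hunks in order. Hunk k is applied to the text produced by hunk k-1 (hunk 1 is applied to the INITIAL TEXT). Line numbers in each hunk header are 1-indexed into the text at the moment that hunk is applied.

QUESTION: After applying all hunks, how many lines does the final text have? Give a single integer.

Hunk 1: at line 7 remove [ozn] add [vysd,dhhxl,zahov] -> 16 lines: ibq twb gilb dcnc gcz xxv rqtt vysd dhhxl zahov cbw uypzz dchsu rhh kuxv ihgv
Hunk 2: at line 3 remove [dcnc,gcz,xxv] add [uwdv,ancx] -> 15 lines: ibq twb gilb uwdv ancx rqtt vysd dhhxl zahov cbw uypzz dchsu rhh kuxv ihgv
Hunk 3: at line 8 remove [zahov] add [mgeu,zszvo] -> 16 lines: ibq twb gilb uwdv ancx rqtt vysd dhhxl mgeu zszvo cbw uypzz dchsu rhh kuxv ihgv
Hunk 4: at line 4 remove [ancx] add [kghx,wslrl] -> 17 lines: ibq twb gilb uwdv kghx wslrl rqtt vysd dhhxl mgeu zszvo cbw uypzz dchsu rhh kuxv ihgv
Hunk 5: at line 3 remove [uwdv,kghx,wslrl] add [zsotm] -> 15 lines: ibq twb gilb zsotm rqtt vysd dhhxl mgeu zszvo cbw uypzz dchsu rhh kuxv ihgv
Hunk 6: at line 3 remove [rqtt,vysd,dhhxl] add [hkby,mulf,efp] -> 15 lines: ibq twb gilb zsotm hkby mulf efp mgeu zszvo cbw uypzz dchsu rhh kuxv ihgv
Final line count: 15

Answer: 15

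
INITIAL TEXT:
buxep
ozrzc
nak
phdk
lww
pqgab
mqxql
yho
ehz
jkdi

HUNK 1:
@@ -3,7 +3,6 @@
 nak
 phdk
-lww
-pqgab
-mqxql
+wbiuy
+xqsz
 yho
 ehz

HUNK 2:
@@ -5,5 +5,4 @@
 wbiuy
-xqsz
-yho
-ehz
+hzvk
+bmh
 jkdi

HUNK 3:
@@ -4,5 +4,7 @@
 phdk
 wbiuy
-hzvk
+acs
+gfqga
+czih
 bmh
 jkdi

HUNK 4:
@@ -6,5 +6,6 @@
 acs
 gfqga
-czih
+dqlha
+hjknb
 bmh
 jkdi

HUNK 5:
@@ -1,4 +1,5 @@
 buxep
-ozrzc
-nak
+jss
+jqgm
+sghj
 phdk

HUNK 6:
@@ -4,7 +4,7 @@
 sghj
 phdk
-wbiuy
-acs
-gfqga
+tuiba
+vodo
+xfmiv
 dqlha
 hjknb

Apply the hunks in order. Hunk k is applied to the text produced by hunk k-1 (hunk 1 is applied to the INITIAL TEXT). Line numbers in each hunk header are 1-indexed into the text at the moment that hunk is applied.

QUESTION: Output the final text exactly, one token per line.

Hunk 1: at line 3 remove [lww,pqgab,mqxql] add [wbiuy,xqsz] -> 9 lines: buxep ozrzc nak phdk wbiuy xqsz yho ehz jkdi
Hunk 2: at line 5 remove [xqsz,yho,ehz] add [hzvk,bmh] -> 8 lines: buxep ozrzc nak phdk wbiuy hzvk bmh jkdi
Hunk 3: at line 4 remove [hzvk] add [acs,gfqga,czih] -> 10 lines: buxep ozrzc nak phdk wbiuy acs gfqga czih bmh jkdi
Hunk 4: at line 6 remove [czih] add [dqlha,hjknb] -> 11 lines: buxep ozrzc nak phdk wbiuy acs gfqga dqlha hjknb bmh jkdi
Hunk 5: at line 1 remove [ozrzc,nak] add [jss,jqgm,sghj] -> 12 lines: buxep jss jqgm sghj phdk wbiuy acs gfqga dqlha hjknb bmh jkdi
Hunk 6: at line 4 remove [wbiuy,acs,gfqga] add [tuiba,vodo,xfmiv] -> 12 lines: buxep jss jqgm sghj phdk tuiba vodo xfmiv dqlha hjknb bmh jkdi

Answer: buxep
jss
jqgm
sghj
phdk
tuiba
vodo
xfmiv
dqlha
hjknb
bmh
jkdi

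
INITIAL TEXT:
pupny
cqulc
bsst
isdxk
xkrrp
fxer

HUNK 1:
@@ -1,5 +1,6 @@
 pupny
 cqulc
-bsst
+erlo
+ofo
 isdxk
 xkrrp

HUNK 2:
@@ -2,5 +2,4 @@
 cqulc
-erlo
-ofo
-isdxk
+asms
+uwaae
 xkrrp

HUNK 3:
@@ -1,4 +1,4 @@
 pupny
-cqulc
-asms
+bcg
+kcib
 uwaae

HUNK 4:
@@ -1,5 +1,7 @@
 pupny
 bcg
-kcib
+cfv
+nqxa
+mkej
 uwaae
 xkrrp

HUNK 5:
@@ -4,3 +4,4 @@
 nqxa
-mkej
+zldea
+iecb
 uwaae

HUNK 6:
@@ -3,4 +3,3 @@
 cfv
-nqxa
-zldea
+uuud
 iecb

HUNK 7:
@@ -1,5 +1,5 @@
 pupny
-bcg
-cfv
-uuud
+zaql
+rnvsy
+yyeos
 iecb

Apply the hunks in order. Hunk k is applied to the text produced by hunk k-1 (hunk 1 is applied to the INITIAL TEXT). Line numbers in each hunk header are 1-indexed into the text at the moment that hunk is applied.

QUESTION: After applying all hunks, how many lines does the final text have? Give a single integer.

Hunk 1: at line 1 remove [bsst] add [erlo,ofo] -> 7 lines: pupny cqulc erlo ofo isdxk xkrrp fxer
Hunk 2: at line 2 remove [erlo,ofo,isdxk] add [asms,uwaae] -> 6 lines: pupny cqulc asms uwaae xkrrp fxer
Hunk 3: at line 1 remove [cqulc,asms] add [bcg,kcib] -> 6 lines: pupny bcg kcib uwaae xkrrp fxer
Hunk 4: at line 1 remove [kcib] add [cfv,nqxa,mkej] -> 8 lines: pupny bcg cfv nqxa mkej uwaae xkrrp fxer
Hunk 5: at line 4 remove [mkej] add [zldea,iecb] -> 9 lines: pupny bcg cfv nqxa zldea iecb uwaae xkrrp fxer
Hunk 6: at line 3 remove [nqxa,zldea] add [uuud] -> 8 lines: pupny bcg cfv uuud iecb uwaae xkrrp fxer
Hunk 7: at line 1 remove [bcg,cfv,uuud] add [zaql,rnvsy,yyeos] -> 8 lines: pupny zaql rnvsy yyeos iecb uwaae xkrrp fxer
Final line count: 8

Answer: 8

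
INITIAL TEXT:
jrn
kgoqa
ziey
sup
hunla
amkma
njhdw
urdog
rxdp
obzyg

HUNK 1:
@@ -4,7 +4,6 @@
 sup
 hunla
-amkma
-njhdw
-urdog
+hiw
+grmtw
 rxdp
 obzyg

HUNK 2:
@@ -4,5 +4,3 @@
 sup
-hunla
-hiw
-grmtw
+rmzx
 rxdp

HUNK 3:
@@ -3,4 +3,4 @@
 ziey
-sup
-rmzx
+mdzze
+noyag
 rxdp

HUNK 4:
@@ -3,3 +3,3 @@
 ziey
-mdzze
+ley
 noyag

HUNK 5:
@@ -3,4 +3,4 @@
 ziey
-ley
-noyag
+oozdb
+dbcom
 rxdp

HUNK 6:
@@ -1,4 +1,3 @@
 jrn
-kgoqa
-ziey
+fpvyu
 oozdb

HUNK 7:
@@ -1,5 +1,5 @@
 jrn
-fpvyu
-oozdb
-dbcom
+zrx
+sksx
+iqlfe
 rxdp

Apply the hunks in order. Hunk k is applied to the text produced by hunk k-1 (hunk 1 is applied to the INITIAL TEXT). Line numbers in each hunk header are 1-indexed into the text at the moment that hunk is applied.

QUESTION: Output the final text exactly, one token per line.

Hunk 1: at line 4 remove [amkma,njhdw,urdog] add [hiw,grmtw] -> 9 lines: jrn kgoqa ziey sup hunla hiw grmtw rxdp obzyg
Hunk 2: at line 4 remove [hunla,hiw,grmtw] add [rmzx] -> 7 lines: jrn kgoqa ziey sup rmzx rxdp obzyg
Hunk 3: at line 3 remove [sup,rmzx] add [mdzze,noyag] -> 7 lines: jrn kgoqa ziey mdzze noyag rxdp obzyg
Hunk 4: at line 3 remove [mdzze] add [ley] -> 7 lines: jrn kgoqa ziey ley noyag rxdp obzyg
Hunk 5: at line 3 remove [ley,noyag] add [oozdb,dbcom] -> 7 lines: jrn kgoqa ziey oozdb dbcom rxdp obzyg
Hunk 6: at line 1 remove [kgoqa,ziey] add [fpvyu] -> 6 lines: jrn fpvyu oozdb dbcom rxdp obzyg
Hunk 7: at line 1 remove [fpvyu,oozdb,dbcom] add [zrx,sksx,iqlfe] -> 6 lines: jrn zrx sksx iqlfe rxdp obzyg

Answer: jrn
zrx
sksx
iqlfe
rxdp
obzyg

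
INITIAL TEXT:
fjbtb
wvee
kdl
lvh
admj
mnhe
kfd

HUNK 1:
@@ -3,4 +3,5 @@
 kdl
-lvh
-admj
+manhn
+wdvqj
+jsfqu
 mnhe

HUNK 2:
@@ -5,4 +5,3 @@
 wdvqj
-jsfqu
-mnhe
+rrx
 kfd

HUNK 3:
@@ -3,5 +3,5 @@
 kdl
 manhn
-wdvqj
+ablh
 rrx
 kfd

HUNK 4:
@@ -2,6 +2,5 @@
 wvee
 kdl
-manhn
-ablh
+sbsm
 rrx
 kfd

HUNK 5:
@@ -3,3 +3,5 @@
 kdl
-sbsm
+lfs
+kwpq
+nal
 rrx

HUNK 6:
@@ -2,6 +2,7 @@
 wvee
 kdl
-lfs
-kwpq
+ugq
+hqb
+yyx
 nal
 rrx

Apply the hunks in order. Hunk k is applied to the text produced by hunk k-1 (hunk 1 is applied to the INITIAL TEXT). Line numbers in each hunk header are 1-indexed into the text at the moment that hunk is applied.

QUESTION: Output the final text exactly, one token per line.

Answer: fjbtb
wvee
kdl
ugq
hqb
yyx
nal
rrx
kfd

Derivation:
Hunk 1: at line 3 remove [lvh,admj] add [manhn,wdvqj,jsfqu] -> 8 lines: fjbtb wvee kdl manhn wdvqj jsfqu mnhe kfd
Hunk 2: at line 5 remove [jsfqu,mnhe] add [rrx] -> 7 lines: fjbtb wvee kdl manhn wdvqj rrx kfd
Hunk 3: at line 3 remove [wdvqj] add [ablh] -> 7 lines: fjbtb wvee kdl manhn ablh rrx kfd
Hunk 4: at line 2 remove [manhn,ablh] add [sbsm] -> 6 lines: fjbtb wvee kdl sbsm rrx kfd
Hunk 5: at line 3 remove [sbsm] add [lfs,kwpq,nal] -> 8 lines: fjbtb wvee kdl lfs kwpq nal rrx kfd
Hunk 6: at line 2 remove [lfs,kwpq] add [ugq,hqb,yyx] -> 9 lines: fjbtb wvee kdl ugq hqb yyx nal rrx kfd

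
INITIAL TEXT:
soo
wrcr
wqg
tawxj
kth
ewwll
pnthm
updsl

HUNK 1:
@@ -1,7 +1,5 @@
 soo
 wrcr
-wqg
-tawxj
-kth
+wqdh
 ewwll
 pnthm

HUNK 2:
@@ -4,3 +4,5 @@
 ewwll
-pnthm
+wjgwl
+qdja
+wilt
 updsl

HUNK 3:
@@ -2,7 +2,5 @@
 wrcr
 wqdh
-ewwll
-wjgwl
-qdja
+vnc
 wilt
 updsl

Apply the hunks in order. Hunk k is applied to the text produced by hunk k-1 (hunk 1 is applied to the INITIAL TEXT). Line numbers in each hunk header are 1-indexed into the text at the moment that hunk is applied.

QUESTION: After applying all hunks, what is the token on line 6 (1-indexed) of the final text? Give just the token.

Answer: updsl

Derivation:
Hunk 1: at line 1 remove [wqg,tawxj,kth] add [wqdh] -> 6 lines: soo wrcr wqdh ewwll pnthm updsl
Hunk 2: at line 4 remove [pnthm] add [wjgwl,qdja,wilt] -> 8 lines: soo wrcr wqdh ewwll wjgwl qdja wilt updsl
Hunk 3: at line 2 remove [ewwll,wjgwl,qdja] add [vnc] -> 6 lines: soo wrcr wqdh vnc wilt updsl
Final line 6: updsl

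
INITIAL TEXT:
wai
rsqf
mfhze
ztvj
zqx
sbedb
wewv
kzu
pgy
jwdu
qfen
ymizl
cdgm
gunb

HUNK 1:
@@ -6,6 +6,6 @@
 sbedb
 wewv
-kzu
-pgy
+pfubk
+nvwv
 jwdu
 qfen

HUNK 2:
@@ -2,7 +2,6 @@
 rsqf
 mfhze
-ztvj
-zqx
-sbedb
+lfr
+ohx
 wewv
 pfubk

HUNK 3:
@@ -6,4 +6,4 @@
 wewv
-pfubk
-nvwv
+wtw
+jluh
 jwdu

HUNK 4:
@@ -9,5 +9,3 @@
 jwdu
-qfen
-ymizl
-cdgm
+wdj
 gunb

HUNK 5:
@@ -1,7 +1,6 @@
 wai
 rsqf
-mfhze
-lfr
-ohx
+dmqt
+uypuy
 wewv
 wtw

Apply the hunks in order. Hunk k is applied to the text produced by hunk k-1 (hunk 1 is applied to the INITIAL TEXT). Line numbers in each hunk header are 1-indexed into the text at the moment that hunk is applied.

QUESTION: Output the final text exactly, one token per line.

Answer: wai
rsqf
dmqt
uypuy
wewv
wtw
jluh
jwdu
wdj
gunb

Derivation:
Hunk 1: at line 6 remove [kzu,pgy] add [pfubk,nvwv] -> 14 lines: wai rsqf mfhze ztvj zqx sbedb wewv pfubk nvwv jwdu qfen ymizl cdgm gunb
Hunk 2: at line 2 remove [ztvj,zqx,sbedb] add [lfr,ohx] -> 13 lines: wai rsqf mfhze lfr ohx wewv pfubk nvwv jwdu qfen ymizl cdgm gunb
Hunk 3: at line 6 remove [pfubk,nvwv] add [wtw,jluh] -> 13 lines: wai rsqf mfhze lfr ohx wewv wtw jluh jwdu qfen ymizl cdgm gunb
Hunk 4: at line 9 remove [qfen,ymizl,cdgm] add [wdj] -> 11 lines: wai rsqf mfhze lfr ohx wewv wtw jluh jwdu wdj gunb
Hunk 5: at line 1 remove [mfhze,lfr,ohx] add [dmqt,uypuy] -> 10 lines: wai rsqf dmqt uypuy wewv wtw jluh jwdu wdj gunb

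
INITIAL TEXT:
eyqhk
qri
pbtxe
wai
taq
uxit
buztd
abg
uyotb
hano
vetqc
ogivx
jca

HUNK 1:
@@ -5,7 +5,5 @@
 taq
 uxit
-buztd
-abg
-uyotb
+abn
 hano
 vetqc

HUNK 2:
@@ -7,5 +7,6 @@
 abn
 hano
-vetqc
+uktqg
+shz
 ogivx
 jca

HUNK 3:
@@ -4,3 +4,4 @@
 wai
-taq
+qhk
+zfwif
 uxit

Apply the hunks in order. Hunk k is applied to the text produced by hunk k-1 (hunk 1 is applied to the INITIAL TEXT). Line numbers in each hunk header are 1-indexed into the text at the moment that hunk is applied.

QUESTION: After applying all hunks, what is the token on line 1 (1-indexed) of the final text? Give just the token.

Answer: eyqhk

Derivation:
Hunk 1: at line 5 remove [buztd,abg,uyotb] add [abn] -> 11 lines: eyqhk qri pbtxe wai taq uxit abn hano vetqc ogivx jca
Hunk 2: at line 7 remove [vetqc] add [uktqg,shz] -> 12 lines: eyqhk qri pbtxe wai taq uxit abn hano uktqg shz ogivx jca
Hunk 3: at line 4 remove [taq] add [qhk,zfwif] -> 13 lines: eyqhk qri pbtxe wai qhk zfwif uxit abn hano uktqg shz ogivx jca
Final line 1: eyqhk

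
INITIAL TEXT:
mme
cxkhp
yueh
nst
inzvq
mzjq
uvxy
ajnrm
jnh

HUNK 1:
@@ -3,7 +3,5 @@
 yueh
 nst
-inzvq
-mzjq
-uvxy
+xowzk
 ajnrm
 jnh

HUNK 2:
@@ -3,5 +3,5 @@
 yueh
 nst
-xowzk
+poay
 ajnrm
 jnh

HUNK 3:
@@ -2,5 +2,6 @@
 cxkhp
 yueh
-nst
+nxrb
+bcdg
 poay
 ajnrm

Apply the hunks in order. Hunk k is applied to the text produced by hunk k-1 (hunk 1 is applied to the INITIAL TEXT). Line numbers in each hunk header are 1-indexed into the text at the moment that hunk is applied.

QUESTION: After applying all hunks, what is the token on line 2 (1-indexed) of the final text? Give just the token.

Answer: cxkhp

Derivation:
Hunk 1: at line 3 remove [inzvq,mzjq,uvxy] add [xowzk] -> 7 lines: mme cxkhp yueh nst xowzk ajnrm jnh
Hunk 2: at line 3 remove [xowzk] add [poay] -> 7 lines: mme cxkhp yueh nst poay ajnrm jnh
Hunk 3: at line 2 remove [nst] add [nxrb,bcdg] -> 8 lines: mme cxkhp yueh nxrb bcdg poay ajnrm jnh
Final line 2: cxkhp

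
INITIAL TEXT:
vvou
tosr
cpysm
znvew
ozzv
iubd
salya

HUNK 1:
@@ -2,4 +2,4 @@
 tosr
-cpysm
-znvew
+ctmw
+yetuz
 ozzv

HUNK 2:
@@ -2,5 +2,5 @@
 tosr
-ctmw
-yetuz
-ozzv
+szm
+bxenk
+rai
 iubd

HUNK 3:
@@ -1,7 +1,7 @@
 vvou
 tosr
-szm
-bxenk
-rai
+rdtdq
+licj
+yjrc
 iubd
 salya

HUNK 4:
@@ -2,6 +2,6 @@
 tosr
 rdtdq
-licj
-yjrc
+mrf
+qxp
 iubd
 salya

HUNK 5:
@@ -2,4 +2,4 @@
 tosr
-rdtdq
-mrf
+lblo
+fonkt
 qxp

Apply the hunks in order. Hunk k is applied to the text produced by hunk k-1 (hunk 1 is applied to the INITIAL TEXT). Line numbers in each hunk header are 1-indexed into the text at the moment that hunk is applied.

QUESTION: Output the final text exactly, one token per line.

Hunk 1: at line 2 remove [cpysm,znvew] add [ctmw,yetuz] -> 7 lines: vvou tosr ctmw yetuz ozzv iubd salya
Hunk 2: at line 2 remove [ctmw,yetuz,ozzv] add [szm,bxenk,rai] -> 7 lines: vvou tosr szm bxenk rai iubd salya
Hunk 3: at line 1 remove [szm,bxenk,rai] add [rdtdq,licj,yjrc] -> 7 lines: vvou tosr rdtdq licj yjrc iubd salya
Hunk 4: at line 2 remove [licj,yjrc] add [mrf,qxp] -> 7 lines: vvou tosr rdtdq mrf qxp iubd salya
Hunk 5: at line 2 remove [rdtdq,mrf] add [lblo,fonkt] -> 7 lines: vvou tosr lblo fonkt qxp iubd salya

Answer: vvou
tosr
lblo
fonkt
qxp
iubd
salya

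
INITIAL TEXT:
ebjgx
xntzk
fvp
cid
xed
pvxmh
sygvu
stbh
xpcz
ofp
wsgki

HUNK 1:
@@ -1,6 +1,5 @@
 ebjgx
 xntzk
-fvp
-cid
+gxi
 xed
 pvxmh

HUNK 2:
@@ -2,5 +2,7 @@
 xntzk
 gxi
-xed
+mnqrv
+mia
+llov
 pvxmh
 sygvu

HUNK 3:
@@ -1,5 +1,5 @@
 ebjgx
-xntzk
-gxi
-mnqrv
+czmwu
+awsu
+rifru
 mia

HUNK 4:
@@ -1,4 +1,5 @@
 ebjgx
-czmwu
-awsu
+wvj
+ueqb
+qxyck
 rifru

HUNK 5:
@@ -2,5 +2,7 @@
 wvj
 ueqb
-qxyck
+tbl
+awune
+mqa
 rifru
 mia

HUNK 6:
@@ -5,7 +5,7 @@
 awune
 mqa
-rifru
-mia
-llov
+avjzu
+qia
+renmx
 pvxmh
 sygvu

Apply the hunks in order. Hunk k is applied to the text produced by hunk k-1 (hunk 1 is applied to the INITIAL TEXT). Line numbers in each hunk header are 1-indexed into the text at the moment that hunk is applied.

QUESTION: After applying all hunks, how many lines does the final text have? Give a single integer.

Answer: 15

Derivation:
Hunk 1: at line 1 remove [fvp,cid] add [gxi] -> 10 lines: ebjgx xntzk gxi xed pvxmh sygvu stbh xpcz ofp wsgki
Hunk 2: at line 2 remove [xed] add [mnqrv,mia,llov] -> 12 lines: ebjgx xntzk gxi mnqrv mia llov pvxmh sygvu stbh xpcz ofp wsgki
Hunk 3: at line 1 remove [xntzk,gxi,mnqrv] add [czmwu,awsu,rifru] -> 12 lines: ebjgx czmwu awsu rifru mia llov pvxmh sygvu stbh xpcz ofp wsgki
Hunk 4: at line 1 remove [czmwu,awsu] add [wvj,ueqb,qxyck] -> 13 lines: ebjgx wvj ueqb qxyck rifru mia llov pvxmh sygvu stbh xpcz ofp wsgki
Hunk 5: at line 2 remove [qxyck] add [tbl,awune,mqa] -> 15 lines: ebjgx wvj ueqb tbl awune mqa rifru mia llov pvxmh sygvu stbh xpcz ofp wsgki
Hunk 6: at line 5 remove [rifru,mia,llov] add [avjzu,qia,renmx] -> 15 lines: ebjgx wvj ueqb tbl awune mqa avjzu qia renmx pvxmh sygvu stbh xpcz ofp wsgki
Final line count: 15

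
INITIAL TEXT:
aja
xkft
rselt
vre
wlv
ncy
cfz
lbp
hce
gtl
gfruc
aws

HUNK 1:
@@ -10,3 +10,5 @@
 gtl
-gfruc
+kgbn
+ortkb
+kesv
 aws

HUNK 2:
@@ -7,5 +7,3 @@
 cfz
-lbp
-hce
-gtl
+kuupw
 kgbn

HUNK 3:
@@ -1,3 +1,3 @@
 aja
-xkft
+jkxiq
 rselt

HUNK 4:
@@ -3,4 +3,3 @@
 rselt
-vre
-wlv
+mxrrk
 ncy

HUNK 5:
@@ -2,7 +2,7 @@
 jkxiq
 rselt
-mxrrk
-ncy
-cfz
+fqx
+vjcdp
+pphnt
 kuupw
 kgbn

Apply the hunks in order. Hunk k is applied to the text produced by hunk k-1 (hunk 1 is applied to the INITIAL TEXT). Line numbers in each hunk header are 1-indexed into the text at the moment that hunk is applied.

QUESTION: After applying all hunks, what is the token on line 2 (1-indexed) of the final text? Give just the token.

Answer: jkxiq

Derivation:
Hunk 1: at line 10 remove [gfruc] add [kgbn,ortkb,kesv] -> 14 lines: aja xkft rselt vre wlv ncy cfz lbp hce gtl kgbn ortkb kesv aws
Hunk 2: at line 7 remove [lbp,hce,gtl] add [kuupw] -> 12 lines: aja xkft rselt vre wlv ncy cfz kuupw kgbn ortkb kesv aws
Hunk 3: at line 1 remove [xkft] add [jkxiq] -> 12 lines: aja jkxiq rselt vre wlv ncy cfz kuupw kgbn ortkb kesv aws
Hunk 4: at line 3 remove [vre,wlv] add [mxrrk] -> 11 lines: aja jkxiq rselt mxrrk ncy cfz kuupw kgbn ortkb kesv aws
Hunk 5: at line 2 remove [mxrrk,ncy,cfz] add [fqx,vjcdp,pphnt] -> 11 lines: aja jkxiq rselt fqx vjcdp pphnt kuupw kgbn ortkb kesv aws
Final line 2: jkxiq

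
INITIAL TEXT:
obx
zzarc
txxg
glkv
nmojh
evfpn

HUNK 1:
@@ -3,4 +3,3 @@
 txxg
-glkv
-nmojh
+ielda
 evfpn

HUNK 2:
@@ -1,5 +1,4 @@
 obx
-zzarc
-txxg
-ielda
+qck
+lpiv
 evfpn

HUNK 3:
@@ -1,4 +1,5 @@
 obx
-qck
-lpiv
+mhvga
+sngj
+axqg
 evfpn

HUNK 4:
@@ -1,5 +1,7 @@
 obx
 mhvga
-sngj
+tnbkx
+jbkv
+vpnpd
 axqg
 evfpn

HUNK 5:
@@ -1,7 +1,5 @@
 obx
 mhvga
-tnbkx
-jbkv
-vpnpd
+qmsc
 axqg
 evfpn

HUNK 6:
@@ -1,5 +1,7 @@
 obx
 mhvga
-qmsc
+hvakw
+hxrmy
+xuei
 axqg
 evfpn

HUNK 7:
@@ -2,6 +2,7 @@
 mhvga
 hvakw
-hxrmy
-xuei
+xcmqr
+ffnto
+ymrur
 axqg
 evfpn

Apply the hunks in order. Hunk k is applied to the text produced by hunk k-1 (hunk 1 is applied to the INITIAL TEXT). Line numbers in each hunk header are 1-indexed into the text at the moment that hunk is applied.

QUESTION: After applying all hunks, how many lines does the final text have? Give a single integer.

Hunk 1: at line 3 remove [glkv,nmojh] add [ielda] -> 5 lines: obx zzarc txxg ielda evfpn
Hunk 2: at line 1 remove [zzarc,txxg,ielda] add [qck,lpiv] -> 4 lines: obx qck lpiv evfpn
Hunk 3: at line 1 remove [qck,lpiv] add [mhvga,sngj,axqg] -> 5 lines: obx mhvga sngj axqg evfpn
Hunk 4: at line 1 remove [sngj] add [tnbkx,jbkv,vpnpd] -> 7 lines: obx mhvga tnbkx jbkv vpnpd axqg evfpn
Hunk 5: at line 1 remove [tnbkx,jbkv,vpnpd] add [qmsc] -> 5 lines: obx mhvga qmsc axqg evfpn
Hunk 6: at line 1 remove [qmsc] add [hvakw,hxrmy,xuei] -> 7 lines: obx mhvga hvakw hxrmy xuei axqg evfpn
Hunk 7: at line 2 remove [hxrmy,xuei] add [xcmqr,ffnto,ymrur] -> 8 lines: obx mhvga hvakw xcmqr ffnto ymrur axqg evfpn
Final line count: 8

Answer: 8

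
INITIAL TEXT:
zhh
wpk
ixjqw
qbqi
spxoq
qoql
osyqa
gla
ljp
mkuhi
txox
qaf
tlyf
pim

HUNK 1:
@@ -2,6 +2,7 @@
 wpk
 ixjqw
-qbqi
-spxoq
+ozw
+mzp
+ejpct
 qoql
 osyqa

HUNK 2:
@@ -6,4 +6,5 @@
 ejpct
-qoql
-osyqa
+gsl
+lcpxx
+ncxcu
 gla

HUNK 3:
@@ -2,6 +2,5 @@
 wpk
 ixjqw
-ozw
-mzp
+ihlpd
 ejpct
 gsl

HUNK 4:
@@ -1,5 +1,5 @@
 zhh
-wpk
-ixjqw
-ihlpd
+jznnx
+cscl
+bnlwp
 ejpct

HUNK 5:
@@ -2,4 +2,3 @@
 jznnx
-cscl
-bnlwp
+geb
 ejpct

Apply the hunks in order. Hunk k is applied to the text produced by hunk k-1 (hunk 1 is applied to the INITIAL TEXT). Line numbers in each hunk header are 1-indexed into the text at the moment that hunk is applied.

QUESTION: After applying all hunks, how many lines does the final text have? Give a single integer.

Answer: 14

Derivation:
Hunk 1: at line 2 remove [qbqi,spxoq] add [ozw,mzp,ejpct] -> 15 lines: zhh wpk ixjqw ozw mzp ejpct qoql osyqa gla ljp mkuhi txox qaf tlyf pim
Hunk 2: at line 6 remove [qoql,osyqa] add [gsl,lcpxx,ncxcu] -> 16 lines: zhh wpk ixjqw ozw mzp ejpct gsl lcpxx ncxcu gla ljp mkuhi txox qaf tlyf pim
Hunk 3: at line 2 remove [ozw,mzp] add [ihlpd] -> 15 lines: zhh wpk ixjqw ihlpd ejpct gsl lcpxx ncxcu gla ljp mkuhi txox qaf tlyf pim
Hunk 4: at line 1 remove [wpk,ixjqw,ihlpd] add [jznnx,cscl,bnlwp] -> 15 lines: zhh jznnx cscl bnlwp ejpct gsl lcpxx ncxcu gla ljp mkuhi txox qaf tlyf pim
Hunk 5: at line 2 remove [cscl,bnlwp] add [geb] -> 14 lines: zhh jznnx geb ejpct gsl lcpxx ncxcu gla ljp mkuhi txox qaf tlyf pim
Final line count: 14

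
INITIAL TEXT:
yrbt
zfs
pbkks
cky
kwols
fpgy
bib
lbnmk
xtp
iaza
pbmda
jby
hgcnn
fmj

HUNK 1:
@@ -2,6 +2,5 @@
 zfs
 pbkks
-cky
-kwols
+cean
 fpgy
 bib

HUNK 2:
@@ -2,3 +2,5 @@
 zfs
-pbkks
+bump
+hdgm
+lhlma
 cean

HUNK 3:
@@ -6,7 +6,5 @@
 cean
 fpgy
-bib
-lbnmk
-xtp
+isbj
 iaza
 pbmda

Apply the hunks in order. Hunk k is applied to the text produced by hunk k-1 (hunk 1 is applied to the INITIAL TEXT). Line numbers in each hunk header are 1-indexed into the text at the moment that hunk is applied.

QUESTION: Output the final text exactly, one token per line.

Hunk 1: at line 2 remove [cky,kwols] add [cean] -> 13 lines: yrbt zfs pbkks cean fpgy bib lbnmk xtp iaza pbmda jby hgcnn fmj
Hunk 2: at line 2 remove [pbkks] add [bump,hdgm,lhlma] -> 15 lines: yrbt zfs bump hdgm lhlma cean fpgy bib lbnmk xtp iaza pbmda jby hgcnn fmj
Hunk 3: at line 6 remove [bib,lbnmk,xtp] add [isbj] -> 13 lines: yrbt zfs bump hdgm lhlma cean fpgy isbj iaza pbmda jby hgcnn fmj

Answer: yrbt
zfs
bump
hdgm
lhlma
cean
fpgy
isbj
iaza
pbmda
jby
hgcnn
fmj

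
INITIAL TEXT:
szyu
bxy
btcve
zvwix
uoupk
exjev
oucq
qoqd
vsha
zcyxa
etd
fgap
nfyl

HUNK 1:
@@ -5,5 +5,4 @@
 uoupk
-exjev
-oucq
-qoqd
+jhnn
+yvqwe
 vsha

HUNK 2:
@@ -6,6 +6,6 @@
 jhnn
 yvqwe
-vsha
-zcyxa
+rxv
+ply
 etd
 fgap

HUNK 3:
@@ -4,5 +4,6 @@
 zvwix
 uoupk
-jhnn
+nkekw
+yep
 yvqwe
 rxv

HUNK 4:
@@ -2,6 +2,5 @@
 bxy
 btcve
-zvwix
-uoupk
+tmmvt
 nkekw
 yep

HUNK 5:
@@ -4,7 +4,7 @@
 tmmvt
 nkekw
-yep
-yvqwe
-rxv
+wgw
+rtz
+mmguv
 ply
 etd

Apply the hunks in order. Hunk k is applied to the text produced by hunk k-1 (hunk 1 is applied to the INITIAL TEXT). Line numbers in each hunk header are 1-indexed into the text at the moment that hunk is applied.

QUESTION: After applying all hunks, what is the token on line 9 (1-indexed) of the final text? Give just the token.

Answer: ply

Derivation:
Hunk 1: at line 5 remove [exjev,oucq,qoqd] add [jhnn,yvqwe] -> 12 lines: szyu bxy btcve zvwix uoupk jhnn yvqwe vsha zcyxa etd fgap nfyl
Hunk 2: at line 6 remove [vsha,zcyxa] add [rxv,ply] -> 12 lines: szyu bxy btcve zvwix uoupk jhnn yvqwe rxv ply etd fgap nfyl
Hunk 3: at line 4 remove [jhnn] add [nkekw,yep] -> 13 lines: szyu bxy btcve zvwix uoupk nkekw yep yvqwe rxv ply etd fgap nfyl
Hunk 4: at line 2 remove [zvwix,uoupk] add [tmmvt] -> 12 lines: szyu bxy btcve tmmvt nkekw yep yvqwe rxv ply etd fgap nfyl
Hunk 5: at line 4 remove [yep,yvqwe,rxv] add [wgw,rtz,mmguv] -> 12 lines: szyu bxy btcve tmmvt nkekw wgw rtz mmguv ply etd fgap nfyl
Final line 9: ply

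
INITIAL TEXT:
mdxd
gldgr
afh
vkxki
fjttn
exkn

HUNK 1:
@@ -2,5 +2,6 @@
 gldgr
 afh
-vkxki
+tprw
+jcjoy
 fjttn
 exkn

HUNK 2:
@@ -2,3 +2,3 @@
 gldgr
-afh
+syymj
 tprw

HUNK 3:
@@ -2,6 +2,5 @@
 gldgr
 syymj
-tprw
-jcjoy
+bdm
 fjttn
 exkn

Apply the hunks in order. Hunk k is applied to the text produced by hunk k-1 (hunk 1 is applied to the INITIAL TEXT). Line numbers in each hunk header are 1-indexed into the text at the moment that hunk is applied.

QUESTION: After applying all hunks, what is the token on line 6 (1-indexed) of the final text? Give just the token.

Answer: exkn

Derivation:
Hunk 1: at line 2 remove [vkxki] add [tprw,jcjoy] -> 7 lines: mdxd gldgr afh tprw jcjoy fjttn exkn
Hunk 2: at line 2 remove [afh] add [syymj] -> 7 lines: mdxd gldgr syymj tprw jcjoy fjttn exkn
Hunk 3: at line 2 remove [tprw,jcjoy] add [bdm] -> 6 lines: mdxd gldgr syymj bdm fjttn exkn
Final line 6: exkn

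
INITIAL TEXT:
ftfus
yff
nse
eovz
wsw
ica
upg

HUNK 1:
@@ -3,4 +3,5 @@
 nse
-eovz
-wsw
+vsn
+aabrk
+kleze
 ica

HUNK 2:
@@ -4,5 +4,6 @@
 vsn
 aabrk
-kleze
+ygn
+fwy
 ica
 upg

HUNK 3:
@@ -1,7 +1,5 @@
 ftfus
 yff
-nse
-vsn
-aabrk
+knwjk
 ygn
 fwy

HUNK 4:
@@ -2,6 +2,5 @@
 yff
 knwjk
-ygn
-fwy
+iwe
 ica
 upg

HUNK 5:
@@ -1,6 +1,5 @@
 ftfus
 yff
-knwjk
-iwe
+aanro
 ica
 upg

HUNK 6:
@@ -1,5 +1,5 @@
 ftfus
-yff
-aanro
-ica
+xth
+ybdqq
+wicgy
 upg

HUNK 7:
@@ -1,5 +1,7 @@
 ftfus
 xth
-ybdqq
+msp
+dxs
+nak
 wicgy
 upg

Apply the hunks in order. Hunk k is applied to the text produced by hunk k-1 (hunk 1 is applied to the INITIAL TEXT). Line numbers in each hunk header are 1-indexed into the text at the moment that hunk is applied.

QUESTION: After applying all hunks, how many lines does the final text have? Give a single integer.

Answer: 7

Derivation:
Hunk 1: at line 3 remove [eovz,wsw] add [vsn,aabrk,kleze] -> 8 lines: ftfus yff nse vsn aabrk kleze ica upg
Hunk 2: at line 4 remove [kleze] add [ygn,fwy] -> 9 lines: ftfus yff nse vsn aabrk ygn fwy ica upg
Hunk 3: at line 1 remove [nse,vsn,aabrk] add [knwjk] -> 7 lines: ftfus yff knwjk ygn fwy ica upg
Hunk 4: at line 2 remove [ygn,fwy] add [iwe] -> 6 lines: ftfus yff knwjk iwe ica upg
Hunk 5: at line 1 remove [knwjk,iwe] add [aanro] -> 5 lines: ftfus yff aanro ica upg
Hunk 6: at line 1 remove [yff,aanro,ica] add [xth,ybdqq,wicgy] -> 5 lines: ftfus xth ybdqq wicgy upg
Hunk 7: at line 1 remove [ybdqq] add [msp,dxs,nak] -> 7 lines: ftfus xth msp dxs nak wicgy upg
Final line count: 7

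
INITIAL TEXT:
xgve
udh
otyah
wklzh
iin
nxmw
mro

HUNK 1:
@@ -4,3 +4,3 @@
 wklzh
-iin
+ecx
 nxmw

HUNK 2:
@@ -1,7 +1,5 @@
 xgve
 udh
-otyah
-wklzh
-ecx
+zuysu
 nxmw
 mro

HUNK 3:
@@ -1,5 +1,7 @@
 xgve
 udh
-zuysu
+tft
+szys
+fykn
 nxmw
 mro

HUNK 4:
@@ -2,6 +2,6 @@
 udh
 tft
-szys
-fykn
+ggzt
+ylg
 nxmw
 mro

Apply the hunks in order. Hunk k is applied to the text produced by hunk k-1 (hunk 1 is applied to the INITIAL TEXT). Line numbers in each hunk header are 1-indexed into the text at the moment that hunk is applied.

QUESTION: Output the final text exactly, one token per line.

Answer: xgve
udh
tft
ggzt
ylg
nxmw
mro

Derivation:
Hunk 1: at line 4 remove [iin] add [ecx] -> 7 lines: xgve udh otyah wklzh ecx nxmw mro
Hunk 2: at line 1 remove [otyah,wklzh,ecx] add [zuysu] -> 5 lines: xgve udh zuysu nxmw mro
Hunk 3: at line 1 remove [zuysu] add [tft,szys,fykn] -> 7 lines: xgve udh tft szys fykn nxmw mro
Hunk 4: at line 2 remove [szys,fykn] add [ggzt,ylg] -> 7 lines: xgve udh tft ggzt ylg nxmw mro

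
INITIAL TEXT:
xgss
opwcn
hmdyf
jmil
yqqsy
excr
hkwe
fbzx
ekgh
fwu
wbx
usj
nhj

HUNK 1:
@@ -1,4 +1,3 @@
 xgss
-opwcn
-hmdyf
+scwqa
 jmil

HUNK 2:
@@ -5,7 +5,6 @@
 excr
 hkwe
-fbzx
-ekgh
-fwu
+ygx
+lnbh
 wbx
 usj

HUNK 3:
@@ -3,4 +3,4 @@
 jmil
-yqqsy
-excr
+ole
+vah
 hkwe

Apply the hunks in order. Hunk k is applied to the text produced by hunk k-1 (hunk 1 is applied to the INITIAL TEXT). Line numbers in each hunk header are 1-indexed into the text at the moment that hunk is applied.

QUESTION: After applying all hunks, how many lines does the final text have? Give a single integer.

Hunk 1: at line 1 remove [opwcn,hmdyf] add [scwqa] -> 12 lines: xgss scwqa jmil yqqsy excr hkwe fbzx ekgh fwu wbx usj nhj
Hunk 2: at line 5 remove [fbzx,ekgh,fwu] add [ygx,lnbh] -> 11 lines: xgss scwqa jmil yqqsy excr hkwe ygx lnbh wbx usj nhj
Hunk 3: at line 3 remove [yqqsy,excr] add [ole,vah] -> 11 lines: xgss scwqa jmil ole vah hkwe ygx lnbh wbx usj nhj
Final line count: 11

Answer: 11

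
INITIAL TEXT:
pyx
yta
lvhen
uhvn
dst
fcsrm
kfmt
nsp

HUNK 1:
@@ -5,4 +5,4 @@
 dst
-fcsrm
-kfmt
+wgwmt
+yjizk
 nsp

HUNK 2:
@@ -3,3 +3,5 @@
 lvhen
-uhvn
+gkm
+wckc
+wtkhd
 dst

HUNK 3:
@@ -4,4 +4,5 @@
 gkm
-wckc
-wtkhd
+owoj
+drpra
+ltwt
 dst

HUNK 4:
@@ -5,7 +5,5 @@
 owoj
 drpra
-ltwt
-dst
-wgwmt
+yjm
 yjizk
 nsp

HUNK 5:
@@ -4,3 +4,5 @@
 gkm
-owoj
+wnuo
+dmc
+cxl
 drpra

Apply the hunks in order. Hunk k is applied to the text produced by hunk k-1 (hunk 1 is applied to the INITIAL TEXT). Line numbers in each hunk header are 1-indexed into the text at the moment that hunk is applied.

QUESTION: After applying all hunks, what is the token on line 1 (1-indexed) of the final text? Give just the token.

Hunk 1: at line 5 remove [fcsrm,kfmt] add [wgwmt,yjizk] -> 8 lines: pyx yta lvhen uhvn dst wgwmt yjizk nsp
Hunk 2: at line 3 remove [uhvn] add [gkm,wckc,wtkhd] -> 10 lines: pyx yta lvhen gkm wckc wtkhd dst wgwmt yjizk nsp
Hunk 3: at line 4 remove [wckc,wtkhd] add [owoj,drpra,ltwt] -> 11 lines: pyx yta lvhen gkm owoj drpra ltwt dst wgwmt yjizk nsp
Hunk 4: at line 5 remove [ltwt,dst,wgwmt] add [yjm] -> 9 lines: pyx yta lvhen gkm owoj drpra yjm yjizk nsp
Hunk 5: at line 4 remove [owoj] add [wnuo,dmc,cxl] -> 11 lines: pyx yta lvhen gkm wnuo dmc cxl drpra yjm yjizk nsp
Final line 1: pyx

Answer: pyx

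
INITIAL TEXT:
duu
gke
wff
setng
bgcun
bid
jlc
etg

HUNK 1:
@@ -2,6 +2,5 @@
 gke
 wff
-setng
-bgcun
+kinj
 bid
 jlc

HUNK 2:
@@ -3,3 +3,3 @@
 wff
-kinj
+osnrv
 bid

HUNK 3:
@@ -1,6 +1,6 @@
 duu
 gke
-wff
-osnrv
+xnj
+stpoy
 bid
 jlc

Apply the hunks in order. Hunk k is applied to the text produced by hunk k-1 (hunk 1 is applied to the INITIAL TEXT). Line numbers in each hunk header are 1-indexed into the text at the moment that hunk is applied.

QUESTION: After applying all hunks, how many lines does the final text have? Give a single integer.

Answer: 7

Derivation:
Hunk 1: at line 2 remove [setng,bgcun] add [kinj] -> 7 lines: duu gke wff kinj bid jlc etg
Hunk 2: at line 3 remove [kinj] add [osnrv] -> 7 lines: duu gke wff osnrv bid jlc etg
Hunk 3: at line 1 remove [wff,osnrv] add [xnj,stpoy] -> 7 lines: duu gke xnj stpoy bid jlc etg
Final line count: 7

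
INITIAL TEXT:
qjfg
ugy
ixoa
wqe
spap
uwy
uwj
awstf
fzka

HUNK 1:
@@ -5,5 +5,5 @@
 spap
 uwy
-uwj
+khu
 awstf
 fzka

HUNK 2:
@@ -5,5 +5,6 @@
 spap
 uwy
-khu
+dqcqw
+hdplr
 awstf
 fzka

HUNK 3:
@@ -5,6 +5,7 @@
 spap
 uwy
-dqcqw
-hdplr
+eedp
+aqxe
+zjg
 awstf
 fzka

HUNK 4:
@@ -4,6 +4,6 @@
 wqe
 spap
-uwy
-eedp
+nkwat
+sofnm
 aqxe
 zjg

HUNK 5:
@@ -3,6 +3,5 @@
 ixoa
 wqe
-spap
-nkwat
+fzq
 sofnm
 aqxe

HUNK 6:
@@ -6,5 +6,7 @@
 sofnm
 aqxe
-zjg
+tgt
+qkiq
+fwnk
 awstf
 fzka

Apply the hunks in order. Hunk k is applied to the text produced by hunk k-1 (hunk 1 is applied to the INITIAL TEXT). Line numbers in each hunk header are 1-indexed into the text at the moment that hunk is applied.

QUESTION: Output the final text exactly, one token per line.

Answer: qjfg
ugy
ixoa
wqe
fzq
sofnm
aqxe
tgt
qkiq
fwnk
awstf
fzka

Derivation:
Hunk 1: at line 5 remove [uwj] add [khu] -> 9 lines: qjfg ugy ixoa wqe spap uwy khu awstf fzka
Hunk 2: at line 5 remove [khu] add [dqcqw,hdplr] -> 10 lines: qjfg ugy ixoa wqe spap uwy dqcqw hdplr awstf fzka
Hunk 3: at line 5 remove [dqcqw,hdplr] add [eedp,aqxe,zjg] -> 11 lines: qjfg ugy ixoa wqe spap uwy eedp aqxe zjg awstf fzka
Hunk 4: at line 4 remove [uwy,eedp] add [nkwat,sofnm] -> 11 lines: qjfg ugy ixoa wqe spap nkwat sofnm aqxe zjg awstf fzka
Hunk 5: at line 3 remove [spap,nkwat] add [fzq] -> 10 lines: qjfg ugy ixoa wqe fzq sofnm aqxe zjg awstf fzka
Hunk 6: at line 6 remove [zjg] add [tgt,qkiq,fwnk] -> 12 lines: qjfg ugy ixoa wqe fzq sofnm aqxe tgt qkiq fwnk awstf fzka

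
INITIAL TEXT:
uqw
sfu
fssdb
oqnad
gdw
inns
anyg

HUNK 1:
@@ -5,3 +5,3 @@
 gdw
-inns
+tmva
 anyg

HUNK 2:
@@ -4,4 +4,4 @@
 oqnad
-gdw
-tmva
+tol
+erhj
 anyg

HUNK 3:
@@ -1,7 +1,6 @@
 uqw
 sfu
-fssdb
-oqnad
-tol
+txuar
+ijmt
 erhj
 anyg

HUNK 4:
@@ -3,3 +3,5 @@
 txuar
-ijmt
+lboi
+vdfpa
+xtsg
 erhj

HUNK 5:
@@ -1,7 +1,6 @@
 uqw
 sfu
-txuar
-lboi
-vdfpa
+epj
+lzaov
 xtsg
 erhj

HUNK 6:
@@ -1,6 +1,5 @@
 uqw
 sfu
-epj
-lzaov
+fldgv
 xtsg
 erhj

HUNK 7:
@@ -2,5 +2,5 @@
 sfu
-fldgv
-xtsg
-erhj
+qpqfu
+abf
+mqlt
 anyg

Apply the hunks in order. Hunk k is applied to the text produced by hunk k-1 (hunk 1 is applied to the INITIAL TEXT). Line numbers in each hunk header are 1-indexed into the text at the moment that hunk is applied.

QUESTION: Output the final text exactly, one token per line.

Hunk 1: at line 5 remove [inns] add [tmva] -> 7 lines: uqw sfu fssdb oqnad gdw tmva anyg
Hunk 2: at line 4 remove [gdw,tmva] add [tol,erhj] -> 7 lines: uqw sfu fssdb oqnad tol erhj anyg
Hunk 3: at line 1 remove [fssdb,oqnad,tol] add [txuar,ijmt] -> 6 lines: uqw sfu txuar ijmt erhj anyg
Hunk 4: at line 3 remove [ijmt] add [lboi,vdfpa,xtsg] -> 8 lines: uqw sfu txuar lboi vdfpa xtsg erhj anyg
Hunk 5: at line 1 remove [txuar,lboi,vdfpa] add [epj,lzaov] -> 7 lines: uqw sfu epj lzaov xtsg erhj anyg
Hunk 6: at line 1 remove [epj,lzaov] add [fldgv] -> 6 lines: uqw sfu fldgv xtsg erhj anyg
Hunk 7: at line 2 remove [fldgv,xtsg,erhj] add [qpqfu,abf,mqlt] -> 6 lines: uqw sfu qpqfu abf mqlt anyg

Answer: uqw
sfu
qpqfu
abf
mqlt
anyg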